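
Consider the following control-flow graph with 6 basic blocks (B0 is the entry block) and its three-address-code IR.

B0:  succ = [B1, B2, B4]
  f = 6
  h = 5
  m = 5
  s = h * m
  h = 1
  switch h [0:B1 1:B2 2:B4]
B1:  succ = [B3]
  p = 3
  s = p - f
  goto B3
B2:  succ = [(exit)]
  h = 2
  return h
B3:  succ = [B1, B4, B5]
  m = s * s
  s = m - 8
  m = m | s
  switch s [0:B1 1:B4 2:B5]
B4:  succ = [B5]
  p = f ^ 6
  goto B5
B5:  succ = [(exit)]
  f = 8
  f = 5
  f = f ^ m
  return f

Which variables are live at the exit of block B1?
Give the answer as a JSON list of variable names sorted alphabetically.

Answer: ["f", "s"]

Working:
Per-block:
  B0 def {f,h,m,s} use ∅
  B1 def {p,s} use {f}
  B2 def {h} use ∅
  B3 def {m,s} use {s}
  B4 def {p} use {f}
  B5 def {f} use {m}

Live sets:
  B0 li=∅ lo={f,m}
  B1 li={f} lo={f,s}
  B2 li=∅ lo=∅
  B3 li={f,s} lo={f,m}
  B4 li={f,m} lo={m}
  B5 li={m} lo=∅

live-out(B1) = ["f", "s"]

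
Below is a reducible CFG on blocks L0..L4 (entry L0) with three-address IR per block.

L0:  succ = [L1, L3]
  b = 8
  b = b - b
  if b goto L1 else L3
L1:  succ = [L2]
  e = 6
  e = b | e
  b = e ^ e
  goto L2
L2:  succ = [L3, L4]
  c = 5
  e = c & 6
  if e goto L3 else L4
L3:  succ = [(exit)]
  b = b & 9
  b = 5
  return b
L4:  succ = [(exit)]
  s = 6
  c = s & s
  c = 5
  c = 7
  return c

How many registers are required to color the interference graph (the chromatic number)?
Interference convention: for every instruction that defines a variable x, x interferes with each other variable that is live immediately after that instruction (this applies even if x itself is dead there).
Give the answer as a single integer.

def/use:
  L0: {b} / ∅
  L1: {b,e} / {b}
  L2: {c,e} / ∅
  L3: {b} / {b}
  L4: {c,s} / ∅

Liveness:
  L0 li=∅ lo={b}
  L1 li={b} lo={b}
  L2 li={b} lo={b}
  L3 li={b} lo=∅
  L4 li=∅ lo=∅

Conflict graph:
  b: {c,e}
  c: {b}
  e: {b}
  s: ∅

Colouring:
  lower bound: {b,c} mutually conflict ⇒ χ ≥ 2
  assign b→r0 c→r1 e→r1 s→r0 — no edge inside a register ⇒ χ ≤ 2
  χ = 2

Answer: 2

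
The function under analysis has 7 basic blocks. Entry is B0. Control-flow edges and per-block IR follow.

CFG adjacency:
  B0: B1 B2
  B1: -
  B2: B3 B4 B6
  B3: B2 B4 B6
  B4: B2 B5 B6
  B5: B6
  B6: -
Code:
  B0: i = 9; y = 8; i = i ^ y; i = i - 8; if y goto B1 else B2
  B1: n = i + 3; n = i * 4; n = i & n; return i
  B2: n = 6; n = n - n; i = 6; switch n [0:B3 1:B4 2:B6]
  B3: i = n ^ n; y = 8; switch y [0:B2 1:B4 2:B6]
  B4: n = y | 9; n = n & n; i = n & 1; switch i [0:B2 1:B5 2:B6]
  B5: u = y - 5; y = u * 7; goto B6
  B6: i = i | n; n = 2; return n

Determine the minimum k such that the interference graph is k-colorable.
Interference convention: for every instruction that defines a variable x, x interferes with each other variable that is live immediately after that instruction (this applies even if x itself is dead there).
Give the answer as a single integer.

def/use:
  B0: def={i,y} ue=∅
  B1: def={n} ue={i}
  B2: def={i,n} ue=∅
  B3: def={i,y} ue={n}
  B4: def={i,n} ue={y}
  B5: def={u,y} ue={y}
  B6: def={i,n} ue={i,n}

Backward fixpoint:
  B0 li=∅ lo={i,y}
  B1 li={i} lo=∅
  B2 li={y} lo={i,n,y}
  B3 li={n} lo={i,n,y}
  B4 li={y} lo={i,n,y}
  B5 li={i,n,y} lo={i,n}
  B6 li={i,n} lo=∅

Conflict graph:
  i↔{n,u,y}
  n↔{i,u,y}
  u↔{i,n}
  y↔{i,n}

Registers:
  {i,n,u} pairwise interfere (3-clique) ⇒ χ ≥ 3
  assign i→R0 n→R1 u→R2 y→R2 — no edge inside a register ⇒ χ ≤ 3
  χ = 3

Answer: 3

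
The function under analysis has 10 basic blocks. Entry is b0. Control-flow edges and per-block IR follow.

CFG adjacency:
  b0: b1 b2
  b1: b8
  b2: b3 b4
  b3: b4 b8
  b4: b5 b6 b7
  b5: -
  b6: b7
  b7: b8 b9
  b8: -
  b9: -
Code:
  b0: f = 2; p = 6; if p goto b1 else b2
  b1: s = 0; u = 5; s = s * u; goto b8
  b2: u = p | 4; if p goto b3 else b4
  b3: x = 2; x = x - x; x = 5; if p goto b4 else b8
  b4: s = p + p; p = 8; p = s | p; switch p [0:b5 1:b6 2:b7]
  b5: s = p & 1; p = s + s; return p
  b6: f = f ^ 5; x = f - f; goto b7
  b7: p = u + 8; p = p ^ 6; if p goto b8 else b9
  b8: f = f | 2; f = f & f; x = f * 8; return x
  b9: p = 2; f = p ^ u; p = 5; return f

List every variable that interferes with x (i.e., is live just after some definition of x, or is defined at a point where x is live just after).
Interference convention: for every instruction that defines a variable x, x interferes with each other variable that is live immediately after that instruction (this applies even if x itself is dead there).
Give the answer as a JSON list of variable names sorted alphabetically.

Per-block:
  b0 def {f,p} use ∅
  b1 def {s,u} use ∅
  b2 def {u} use {p}
  b3 def {x} use {p}
  b4 def {p,s} use {p}
  b5 def {p,s} use {p}
  b6 def {f,x} use {f}
  b7 def {p} use {u}
  b8 def {f,x} use {f}
  b9 def {f,p} use {u}

Backward fixpoint:
  b0 li=∅ lo={f,p}
  b1 li={f} lo={f}
  b2 li={f,p} lo={f,p,u}
  b3 li={f,p,u} lo={f,p,u}
  b4 li={f,p,u} lo={f,p,u}
  b5 li={p} lo=∅
  b6 li={f,u} lo={f,u}
  b7 li={f,u} lo={f,u}
  b8 li={f} lo=∅
  b9 li={u} lo=∅

Interference:
  f — {p,s,u,x}
  p — {f,s,u,x}
  s — {f,p,u}
  u — {f,p,s,x}
  x — {f,p,u}

N(x) = ["f", "p", "u"]

Answer: ["f", "p", "u"]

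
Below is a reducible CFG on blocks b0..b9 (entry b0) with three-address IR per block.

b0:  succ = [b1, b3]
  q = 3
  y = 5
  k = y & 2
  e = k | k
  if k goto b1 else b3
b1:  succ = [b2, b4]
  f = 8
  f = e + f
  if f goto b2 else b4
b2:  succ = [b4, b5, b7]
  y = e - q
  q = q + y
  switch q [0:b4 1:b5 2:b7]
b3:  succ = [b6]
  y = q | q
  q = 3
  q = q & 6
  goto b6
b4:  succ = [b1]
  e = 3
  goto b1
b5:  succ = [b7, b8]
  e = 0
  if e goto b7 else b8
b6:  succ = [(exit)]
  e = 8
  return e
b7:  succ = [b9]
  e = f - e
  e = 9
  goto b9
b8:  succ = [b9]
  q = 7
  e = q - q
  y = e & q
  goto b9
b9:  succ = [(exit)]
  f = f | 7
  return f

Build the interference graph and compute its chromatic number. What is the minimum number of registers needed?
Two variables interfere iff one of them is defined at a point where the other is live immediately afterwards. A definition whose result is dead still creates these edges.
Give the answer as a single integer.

Answer: 4

Working:
def/use:
  b0: {e,k,q,y} / ∅
  b1: {f} / {e}
  b2: {q,y} / {e,q}
  b3: {q,y} / {q}
  b4: {e} / ∅
  b5: {e} / ∅
  b6: {e} / ∅
  b7: {e} / {e,f}
  b8: {e,q,y} / ∅
  b9: {f} / {f}

Live sets:
  b0 li=∅ lo={e,q}
  b1 li={e,q} lo={e,f,q}
  b2 li={e,f,q} lo={e,f,q}
  b3 li={q} lo=∅
  b4 li={q} lo={e,q}
  b5 li={f} lo={e,f}
  b6 li=∅ lo=∅
  b7 li={e,f} lo={f}
  b8 li={f} lo={f}
  b9 li={f} lo=∅

Interfere edges:
  e↔{f,k,q,y}
  f↔{e,q,y}
  k↔{e,q}
  q↔{e,f,k,y}
  y↔{e,f,q}

Chromatic number:
  {e,f,q,y} pairwise interfere (4-clique) ⇒ χ ≥ 4
  4-colouring: c0={e}  c1={q}  c2={f,k}  c3={y}
  χ = 4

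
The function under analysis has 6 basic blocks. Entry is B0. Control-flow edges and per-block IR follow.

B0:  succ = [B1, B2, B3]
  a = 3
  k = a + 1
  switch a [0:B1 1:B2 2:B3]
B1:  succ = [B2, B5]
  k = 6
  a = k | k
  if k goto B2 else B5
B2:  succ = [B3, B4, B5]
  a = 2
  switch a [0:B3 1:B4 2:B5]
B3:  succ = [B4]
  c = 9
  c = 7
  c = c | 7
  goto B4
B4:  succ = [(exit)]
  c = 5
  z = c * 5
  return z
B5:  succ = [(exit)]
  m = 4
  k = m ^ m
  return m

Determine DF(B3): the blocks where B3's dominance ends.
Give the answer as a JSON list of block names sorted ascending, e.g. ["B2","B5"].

Answer: ["B4"]

Derivation:
idom tree: B1←B0 B2←B0 B3←B0 B4←B0 B5←B0
Dom at joins:
  B2: preds {B0,B1}: {B0} ∩ {B0,B1} = {B0}; idom=B0
  B3: preds {B0,B2}: {B0} ∩ {B0,B2} = {B0}; idom=B0
  B4: preds {B2,B3}: {B0,B2} ∩ {B0,B3} = {B0}; idom=B0
  B5: preds {B1,B2}: {B0,B1} ∩ {B0,B2} = {B0}; idom=B0

DF derivation:
  B2←B0: walk · to B0
  B2←B1: walk B1 to B0
  B3←B0: walk · to B0
  B3←B2: walk B2 to B0
  B4←B2: walk B2 to B0
  B4←B3: walk B3 to B0
  B5←B1: walk B1 to B0
  B5←B2: walk B2 to B0
  B0: DF=∅
  B1: DF={B2,B5}
  B2: DF={B3,B4,B5}
  B3: DF={B4}
  B4: DF=∅
  B5: DF=∅

DF(B3) = ["B4"]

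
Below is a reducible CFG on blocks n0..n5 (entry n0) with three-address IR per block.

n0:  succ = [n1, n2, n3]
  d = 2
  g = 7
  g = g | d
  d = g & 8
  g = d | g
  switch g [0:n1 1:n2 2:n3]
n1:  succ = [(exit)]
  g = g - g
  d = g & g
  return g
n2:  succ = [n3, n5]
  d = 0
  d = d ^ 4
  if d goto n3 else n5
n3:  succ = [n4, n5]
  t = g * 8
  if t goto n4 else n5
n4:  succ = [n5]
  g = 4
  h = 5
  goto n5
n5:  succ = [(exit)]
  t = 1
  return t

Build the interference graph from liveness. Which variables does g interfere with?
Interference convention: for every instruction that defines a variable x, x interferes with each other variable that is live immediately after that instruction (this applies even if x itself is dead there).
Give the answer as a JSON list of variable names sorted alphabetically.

Answer: ["d"]

Derivation:
Per-block:
  n0: def={d,g} ue=∅
  n1: def={d,g} ue={g}
  n2: def={d} ue=∅
  n3: def={t} ue={g}
  n4: def={g,h} ue=∅
  n5: def={t} ue=∅

Backward fixpoint:
  live n0: ∅→{g}
  live n1: {g}→∅
  live n2: {g}→{g}
  live n3: {g}→∅
  live n4: ∅→∅
  live n5: ∅→∅

Interference:
  d↔{g}
  g↔{d}
  h↔∅
  t↔∅

N(g) = ["d"]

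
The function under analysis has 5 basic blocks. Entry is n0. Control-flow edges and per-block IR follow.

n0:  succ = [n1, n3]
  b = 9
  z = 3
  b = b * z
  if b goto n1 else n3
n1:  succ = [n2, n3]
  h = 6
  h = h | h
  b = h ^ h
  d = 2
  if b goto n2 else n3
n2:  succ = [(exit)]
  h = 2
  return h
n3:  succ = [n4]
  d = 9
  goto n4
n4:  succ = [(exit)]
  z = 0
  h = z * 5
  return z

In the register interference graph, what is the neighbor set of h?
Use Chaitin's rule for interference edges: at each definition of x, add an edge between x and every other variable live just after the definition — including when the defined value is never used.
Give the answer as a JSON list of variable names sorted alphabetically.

Answer: ["z"]

Derivation:
Per-block:
  n0: {b,z} / ∅
  n1: {b,d,h} / ∅
  n2: {h} / ∅
  n3: {d} / ∅
  n4: {h,z} / ∅

Liveness:
  n0: in=∅ out=∅
  n1: in=∅ out=∅
  n2: in=∅ out=∅
  n3: in=∅ out=∅
  n4: in=∅ out=∅

Conflict graph:
  b↔{d,z}
  d↔{b}
  h↔{z}
  z↔{b,h}

N(h) = ["z"]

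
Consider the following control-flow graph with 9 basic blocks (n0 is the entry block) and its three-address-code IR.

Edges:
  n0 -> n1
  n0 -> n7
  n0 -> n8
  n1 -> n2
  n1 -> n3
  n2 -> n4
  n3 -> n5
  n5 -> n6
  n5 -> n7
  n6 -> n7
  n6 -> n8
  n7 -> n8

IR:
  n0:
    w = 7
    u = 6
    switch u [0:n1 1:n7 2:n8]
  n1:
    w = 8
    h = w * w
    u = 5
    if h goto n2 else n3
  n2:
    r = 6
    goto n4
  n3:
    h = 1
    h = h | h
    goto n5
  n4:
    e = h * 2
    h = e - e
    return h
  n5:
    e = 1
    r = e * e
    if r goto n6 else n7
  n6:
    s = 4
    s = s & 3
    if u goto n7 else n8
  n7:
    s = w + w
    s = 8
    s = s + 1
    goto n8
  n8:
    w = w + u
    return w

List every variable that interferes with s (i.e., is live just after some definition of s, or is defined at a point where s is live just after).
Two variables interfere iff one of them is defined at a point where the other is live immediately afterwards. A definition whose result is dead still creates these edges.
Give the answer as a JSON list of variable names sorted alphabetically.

Answer: ["u", "w"]

Analysis:
Per-block:
  n0: def={u,w} ue=∅
  n1: def={h,u,w} ue=∅
  n2: def={r} ue=∅
  n3: def={h} ue=∅
  n4: def={e,h} ue={h}
  n5: def={e,r} ue=∅
  n6: def={s} ue={u}
  n7: def={s} ue={w}
  n8: def={w} ue={u,w}

Liveness:
  n0: in=∅ out={u,w}
  n1: in=∅ out={h,u,w}
  n2: in={h} out={h}
  n3: in={u,w} out={u,w}
  n4: in={h} out=∅
  n5: in={u,w} out={u,w}
  n6: in={u,w} out={u,w}
  n7: in={u,w} out={u,w}
  n8: in={u,w} out=∅

Conflict graph:
  e↔{u,w}
  h↔{r,u,w}
  r↔{h,u,w}
  s↔{u,w}
  u↔{e,h,r,s,w}
  w↔{e,h,r,s,u}

N(s) = ["u", "w"]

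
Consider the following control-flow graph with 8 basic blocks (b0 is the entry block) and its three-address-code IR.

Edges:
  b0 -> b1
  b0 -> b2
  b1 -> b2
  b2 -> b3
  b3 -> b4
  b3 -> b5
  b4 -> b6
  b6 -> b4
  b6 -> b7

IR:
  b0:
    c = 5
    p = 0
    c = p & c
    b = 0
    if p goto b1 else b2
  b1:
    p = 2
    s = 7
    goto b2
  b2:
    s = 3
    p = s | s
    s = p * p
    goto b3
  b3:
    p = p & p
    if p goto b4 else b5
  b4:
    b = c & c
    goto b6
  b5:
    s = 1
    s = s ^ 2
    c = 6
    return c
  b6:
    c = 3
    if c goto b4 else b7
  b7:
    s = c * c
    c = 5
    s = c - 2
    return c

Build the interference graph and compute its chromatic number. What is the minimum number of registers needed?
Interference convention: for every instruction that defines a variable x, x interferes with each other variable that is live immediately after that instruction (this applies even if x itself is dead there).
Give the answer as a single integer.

Per-block:
  b0: {b,c,p} / ∅
  b1: {p,s} / ∅
  b2: {p,s} / ∅
  b3: {p} / {p}
  b4: {b} / {c}
  b5: {c,s} / ∅
  b6: {c} / ∅
  b7: {c,s} / {c}

Backward fixpoint:
  b0 li=∅ lo={c}
  b1 li={c} lo={c}
  b2 li={c} lo={c,p}
  b3 li={c,p} lo={c}
  b4 li={c} lo=∅
  b5 li=∅ lo=∅
  b6 li=∅ lo={c}
  b7 li={c} lo=∅

Interference:
  b↔{c,p}
  c↔{b,p,s}
  p↔{b,c,s}
  s↔{c,p}

Colouring:
  lower bound: {b,c,p} mutually conflict ⇒ χ ≥ 3
  assign b→R2 c→R0 p→R1 s→R2 — no edge inside a register ⇒ χ ≤ 3
  χ = 3

Answer: 3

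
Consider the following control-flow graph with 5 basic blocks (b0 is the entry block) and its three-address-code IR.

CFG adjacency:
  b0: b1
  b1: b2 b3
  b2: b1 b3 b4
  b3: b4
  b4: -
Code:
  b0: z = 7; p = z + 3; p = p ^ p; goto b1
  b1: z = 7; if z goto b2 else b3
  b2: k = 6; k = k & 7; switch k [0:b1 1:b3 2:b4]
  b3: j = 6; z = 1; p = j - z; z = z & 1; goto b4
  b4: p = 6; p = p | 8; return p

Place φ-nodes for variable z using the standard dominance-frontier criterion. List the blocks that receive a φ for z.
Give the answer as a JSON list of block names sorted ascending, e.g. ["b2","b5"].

idom tree: b1←b0 b2←b1 b3←b1 b4←b1
Dom at joins:
  b1: preds {b0,b2}: {b0} ∩ {b0,b1,b2} = {b0}; idom=b0
  b3: preds {b1,b2}: {b0,b1} ∩ {b0,b1,b2} = {b0,b1}; idom=b1
  b4: preds {b2,b3}: {b0,b1,b2} ∩ {b0,b1,b3} = {b0,b1}; idom=b1

DF derivation:
  b1←b0: walk · to b0
  b1←b2: walk b2→b1 to b0
  b3←b1: walk · to b1
  b3←b2: walk b2 to b1
  b4←b2: walk b2 to b1
  b4←b3: walk b3 to b1
  b0: DF=∅
  b1: DF={b1}
  b2: DF={b1,b3,b4}
  b3: DF={b4}
  b4: DF=∅

φ for z: defs {b0,b1,b3}
  DF⁺ = {b1,b4}

Answer: ["b1", "b4"]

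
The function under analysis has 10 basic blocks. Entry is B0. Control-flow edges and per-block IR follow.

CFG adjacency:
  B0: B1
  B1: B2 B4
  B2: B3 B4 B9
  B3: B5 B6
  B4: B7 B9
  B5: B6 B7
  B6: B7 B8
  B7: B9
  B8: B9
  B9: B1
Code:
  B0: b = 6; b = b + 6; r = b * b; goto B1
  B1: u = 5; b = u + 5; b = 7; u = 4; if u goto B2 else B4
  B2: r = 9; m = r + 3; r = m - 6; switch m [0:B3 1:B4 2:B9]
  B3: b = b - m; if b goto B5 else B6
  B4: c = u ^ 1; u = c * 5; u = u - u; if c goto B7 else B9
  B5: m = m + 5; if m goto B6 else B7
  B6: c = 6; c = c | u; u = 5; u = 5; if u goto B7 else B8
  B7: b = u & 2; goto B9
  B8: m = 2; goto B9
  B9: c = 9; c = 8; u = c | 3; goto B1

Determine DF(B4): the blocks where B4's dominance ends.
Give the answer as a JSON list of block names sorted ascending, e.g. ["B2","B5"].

Answer: ["B7", "B9"]

Analysis:
idom tree: B1←B0 B2←B1 B3←B2 B4←B1 B5←B3 B6←B3 B7←B1 B8←B6 B9←B1
Join-block Dom:
  B1: preds {B0,B9}: {B0} ∩ {B0,B1,B9} = {B0}; idom=B0
  B4: preds {B1,B2}: {B0,B1} ∩ {B0,B1,B2} = {B0,B1}; idom=B1
  B6: preds {B3,B5}: {B0,B1,B2,B3} ∩ {B0,B1,B2,B3,B5} = {B0,B1,B2,B3}; idom=B3
  B7: preds {B4,B5,B6}: {B0,B1,B4} ∩ {B0,B1,B2,B3,B5} ∩ {B0,B1,B2,B3,B6} = {B0,B1}; idom=B1
  B9: preds {B2,B4,B7,B8}: {B0,B1,B2} ∩ {B0,B1,B4} ∩ {B0,B1,B7} ∩ {B0,B1,B2,B3,B6,B8} = {B0,B1}; idom=B1

Frontier:
  B1←B0: walk · to B0
  B1←B9: walk B9→B1 to B0
  B4←B1: walk · to B1
  B4←B2: walk B2 to B1
  B6←B3: walk · to B3
  B6←B5: walk B5 to B3
  B7←B4: walk B4 to B1
  B7←B5: walk B5→B3→B2 to B1
  B7←B6: walk B6→B3→B2 to B1
  B9←B2: walk B2 to B1
  B9←B4: walk B4 to B1
  B9←B7: walk B7 to B1
  B9←B8: walk B8→B6→B3→B2 to B1
  B0 → ∅
  B1 → {B1}
  B2 → {B4,B7,B9}
  B3 → {B7,B9}
  B4 → {B7,B9}
  B5 → {B6,B7}
  B6 → {B7,B9}
  B7 → {B9}
  B8 → {B9}
  B9 → {B1}

DF(B4) = ["B7", "B9"]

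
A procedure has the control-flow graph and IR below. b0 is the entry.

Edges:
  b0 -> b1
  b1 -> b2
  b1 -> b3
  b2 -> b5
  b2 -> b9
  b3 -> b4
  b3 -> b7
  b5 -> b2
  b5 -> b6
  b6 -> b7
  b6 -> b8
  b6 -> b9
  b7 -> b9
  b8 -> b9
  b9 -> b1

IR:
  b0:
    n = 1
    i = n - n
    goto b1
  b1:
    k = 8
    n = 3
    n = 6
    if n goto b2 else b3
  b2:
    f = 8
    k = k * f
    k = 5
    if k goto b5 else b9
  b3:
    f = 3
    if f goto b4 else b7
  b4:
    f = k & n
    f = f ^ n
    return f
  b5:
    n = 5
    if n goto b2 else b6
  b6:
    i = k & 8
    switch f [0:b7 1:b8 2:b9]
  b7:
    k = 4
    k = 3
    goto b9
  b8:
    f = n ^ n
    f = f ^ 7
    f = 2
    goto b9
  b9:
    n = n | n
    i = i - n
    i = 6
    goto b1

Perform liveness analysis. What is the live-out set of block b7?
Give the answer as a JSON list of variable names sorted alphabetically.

Answer: ["i", "n"]

Analysis:
def/use:
  b0: {i,n} / ∅
  b1: {k,n} / ∅
  b2: {f,k} / {k}
  b3: {f} / ∅
  b4: {f} / {k,n}
  b5: {n} / ∅
  b6: {i} / {f,k}
  b7: {k} / ∅
  b8: {f} / {n}
  b9: {i,n} / {i,n}

Live sets:
  b0 li=∅ lo={i}
  b1 li={i} lo={i,k,n}
  b2 li={i,k,n} lo={f,i,k,n}
  b3 li={i,k,n} lo={i,k,n}
  b4 li={k,n} lo=∅
  b5 li={f,i,k} lo={f,i,k,n}
  b6 li={f,k,n} lo={i,n}
  b7 li={i,n} lo={i,n}
  b8 li={i,n} lo={i,n}
  b9 li={i,n} lo={i}

live-out(b7) = ["i", "n"]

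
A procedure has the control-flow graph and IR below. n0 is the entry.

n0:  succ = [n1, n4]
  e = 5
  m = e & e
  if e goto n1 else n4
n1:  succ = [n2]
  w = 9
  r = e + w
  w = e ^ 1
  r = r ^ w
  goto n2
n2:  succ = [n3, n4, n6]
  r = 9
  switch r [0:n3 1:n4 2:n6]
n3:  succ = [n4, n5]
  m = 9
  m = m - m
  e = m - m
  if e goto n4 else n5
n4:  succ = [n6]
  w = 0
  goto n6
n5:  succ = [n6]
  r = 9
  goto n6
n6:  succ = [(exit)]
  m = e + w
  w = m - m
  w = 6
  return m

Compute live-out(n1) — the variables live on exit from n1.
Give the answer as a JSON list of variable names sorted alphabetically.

Answer: ["e", "w"]

Derivation:
Block summaries:
  n0: def={e,m} ue=∅
  n1: def={r,w} ue={e}
  n2: def={r} ue=∅
  n3: def={e,m} ue=∅
  n4: def={w} ue=∅
  n5: def={r} ue=∅
  n6: def={m,w} ue={e,w}

Backward fixpoint:
  n0: in=∅ out={e}
  n1: in={e} out={e,w}
  n2: in={e,w} out={e,w}
  n3: in={w} out={e,w}
  n4: in={e} out={e,w}
  n5: in={e,w} out={e,w}
  n6: in={e,w} out=∅

live-out(n1) = ["e", "w"]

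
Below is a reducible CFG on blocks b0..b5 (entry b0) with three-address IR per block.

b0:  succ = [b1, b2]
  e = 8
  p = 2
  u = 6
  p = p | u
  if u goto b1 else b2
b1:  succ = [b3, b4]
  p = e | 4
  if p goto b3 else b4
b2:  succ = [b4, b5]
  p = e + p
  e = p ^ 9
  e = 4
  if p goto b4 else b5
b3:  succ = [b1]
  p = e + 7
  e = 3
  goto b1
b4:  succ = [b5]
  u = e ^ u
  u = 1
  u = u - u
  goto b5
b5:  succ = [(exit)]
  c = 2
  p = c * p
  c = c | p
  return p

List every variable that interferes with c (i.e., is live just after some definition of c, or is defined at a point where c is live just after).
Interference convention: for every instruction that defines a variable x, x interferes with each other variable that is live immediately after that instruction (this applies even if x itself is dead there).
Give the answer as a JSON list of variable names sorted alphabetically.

Answer: ["p"]

Analysis:
Per-block:
  b0: {e,p,u} / ∅
  b1: {p} / {e}
  b2: {e,p} / {e,p}
  b3: {e,p} / {e}
  b4: {u} / {e,u}
  b5: {c,p} / {p}

Live sets:
  b0 li=∅ lo={e,p,u}
  b1 li={e,u} lo={e,p,u}
  b2 li={e,p,u} lo={e,p,u}
  b3 li={e,u} lo={e,u}
  b4 li={e,p,u} lo={p}
  b5 li={p} lo=∅

Interfere edges:
  c — {p}
  e — {p,u}
  p — {c,e,u}
  u — {e,p}

N(c) = ["p"]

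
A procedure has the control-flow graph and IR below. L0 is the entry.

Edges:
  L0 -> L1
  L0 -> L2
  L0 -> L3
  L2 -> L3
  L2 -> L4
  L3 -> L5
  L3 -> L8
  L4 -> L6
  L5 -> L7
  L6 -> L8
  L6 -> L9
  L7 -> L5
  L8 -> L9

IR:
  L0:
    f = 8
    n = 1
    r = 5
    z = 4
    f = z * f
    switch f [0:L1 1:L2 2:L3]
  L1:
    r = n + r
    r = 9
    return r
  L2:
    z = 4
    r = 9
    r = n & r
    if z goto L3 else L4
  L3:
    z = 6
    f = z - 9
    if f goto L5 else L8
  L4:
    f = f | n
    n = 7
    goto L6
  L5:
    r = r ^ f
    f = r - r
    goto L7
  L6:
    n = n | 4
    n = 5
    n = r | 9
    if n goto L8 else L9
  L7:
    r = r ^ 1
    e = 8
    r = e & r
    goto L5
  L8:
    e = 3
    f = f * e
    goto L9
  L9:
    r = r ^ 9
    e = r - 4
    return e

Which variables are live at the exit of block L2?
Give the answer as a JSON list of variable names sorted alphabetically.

def/use:
  L0: {f,n,r,z} / ∅
  L1: {r} / {n,r}
  L2: {r,z} / {n}
  L3: {f,z} / ∅
  L4: {f,n} / {f,n}
  L5: {f,r} / {f,r}
  L6: {n} / {n,r}
  L7: {e,r} / {r}
  L8: {e,f} / {f}
  L9: {e,r} / {r}

Liveness:
  live L0: ∅→{f,n,r}
  live L1: {n,r}→∅
  live L2: {f,n}→{f,n,r}
  live L3: {r}→{f,r}
  live L4: {f,n,r}→{f,n,r}
  live L5: {f,r}→{f,r}
  live L6: {f,n,r}→{f,r}
  live L7: {f,r}→{f,r}
  live L8: {f,r}→{r}
  live L9: {r}→∅

live-out(L2) = ["f", "n", "r"]

Answer: ["f", "n", "r"]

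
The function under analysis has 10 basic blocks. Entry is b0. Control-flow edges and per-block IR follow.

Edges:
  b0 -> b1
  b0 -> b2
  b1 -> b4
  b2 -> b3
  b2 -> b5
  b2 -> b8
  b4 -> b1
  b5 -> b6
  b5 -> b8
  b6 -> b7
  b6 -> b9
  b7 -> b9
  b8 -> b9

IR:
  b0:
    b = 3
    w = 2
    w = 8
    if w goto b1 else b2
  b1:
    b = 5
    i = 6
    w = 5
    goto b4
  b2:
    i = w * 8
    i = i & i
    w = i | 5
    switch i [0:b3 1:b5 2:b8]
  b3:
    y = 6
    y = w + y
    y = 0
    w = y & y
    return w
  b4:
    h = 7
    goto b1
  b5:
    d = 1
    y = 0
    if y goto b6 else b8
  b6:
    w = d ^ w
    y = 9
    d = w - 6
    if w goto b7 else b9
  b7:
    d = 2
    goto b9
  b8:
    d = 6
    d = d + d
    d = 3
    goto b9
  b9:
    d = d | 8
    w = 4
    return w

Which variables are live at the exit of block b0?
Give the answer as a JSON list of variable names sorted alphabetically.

Per-block:
  b0: {b,w} / ∅
  b1: {b,i,w} / ∅
  b2: {i,w} / {w}
  b3: {w,y} / {w}
  b4: {h} / ∅
  b5: {d,y} / ∅
  b6: {d,w,y} / {d,w}
  b7: {d} / ∅
  b8: {d} / ∅
  b9: {d,w} / {d}

Liveness:
  b0: in=∅ out={w}
  b1: in=∅ out=∅
  b2: in={w} out={w}
  b3: in={w} out=∅
  b4: in=∅ out=∅
  b5: in={w} out={d,w}
  b6: in={d,w} out={d}
  b7: in=∅ out={d}
  b8: in=∅ out={d}
  b9: in={d} out=∅

live-out(b0) = ["w"]

Answer: ["w"]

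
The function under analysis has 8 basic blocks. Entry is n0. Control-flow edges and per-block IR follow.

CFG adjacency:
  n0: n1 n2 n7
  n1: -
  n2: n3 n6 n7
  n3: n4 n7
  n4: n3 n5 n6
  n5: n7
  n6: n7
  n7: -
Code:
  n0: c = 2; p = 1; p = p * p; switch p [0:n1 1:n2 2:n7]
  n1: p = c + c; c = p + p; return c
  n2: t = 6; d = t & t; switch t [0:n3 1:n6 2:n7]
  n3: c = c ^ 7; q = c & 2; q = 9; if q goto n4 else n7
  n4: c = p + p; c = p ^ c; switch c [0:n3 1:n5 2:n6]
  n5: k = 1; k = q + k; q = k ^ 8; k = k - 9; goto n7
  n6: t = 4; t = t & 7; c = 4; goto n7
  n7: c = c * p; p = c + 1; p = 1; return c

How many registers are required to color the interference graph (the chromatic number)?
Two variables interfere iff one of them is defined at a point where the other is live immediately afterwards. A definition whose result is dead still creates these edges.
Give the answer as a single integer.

Answer: 4

Derivation:
def/use:
  n0 def {c,p} use ∅
  n1 def {c,p} use {c}
  n2 def {d,t} use ∅
  n3 def {c,q} use {c}
  n4 def {c} use {p}
  n5 def {k,q} use {q}
  n6 def {c,t} use ∅
  n7 def {c,p} use {c,p}

Liveness:
  n0 li=∅ lo={c,p}
  n1 li={c} lo=∅
  n2 li={c,p} lo={c,p}
  n3 li={c,p} lo={c,p,q}
  n4 li={p,q} lo={c,p,q}
  n5 li={c,p,q} lo={c,p}
  n6 li={p} lo={c,p}
  n7 li={c,p} lo=∅

Interfere edges:
  c: {d,k,p,q,t}
  d: {c,p,t}
  k: {c,p,q}
  p: {c,d,k,q,t}
  q: {c,k,p}
  t: {c,d,p}

Chromatic number:
  {c,d,p,t} pairwise interfere (4-clique) ⇒ χ ≥ 4
  assign c→c0 d→c2 k→c2 p→c1 q→c3 t→c3 — no edge inside a register ⇒ χ ≤ 4
  χ = 4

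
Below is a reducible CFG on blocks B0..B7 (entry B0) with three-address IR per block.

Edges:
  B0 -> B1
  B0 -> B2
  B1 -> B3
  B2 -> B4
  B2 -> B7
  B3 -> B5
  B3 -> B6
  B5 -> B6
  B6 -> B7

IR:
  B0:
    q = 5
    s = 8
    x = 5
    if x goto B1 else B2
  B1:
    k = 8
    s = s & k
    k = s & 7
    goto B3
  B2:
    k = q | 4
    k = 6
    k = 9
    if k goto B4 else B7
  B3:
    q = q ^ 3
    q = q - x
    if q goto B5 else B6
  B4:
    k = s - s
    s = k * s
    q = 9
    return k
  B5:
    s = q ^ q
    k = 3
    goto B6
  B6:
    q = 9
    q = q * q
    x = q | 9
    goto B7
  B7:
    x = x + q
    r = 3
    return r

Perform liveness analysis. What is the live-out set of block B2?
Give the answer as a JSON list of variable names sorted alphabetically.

Answer: ["q", "s", "x"]

Derivation:
def/use:
  B0 def {q,s,x} use ∅
  B1 def {k,s} use {s}
  B2 def {k} use {q}
  B3 def {q} use {q,x}
  B4 def {k,q,s} use {s}
  B5 def {k,s} use {q}
  B6 def {q,x} use ∅
  B7 def {r,x} use {q,x}

Backward fixpoint:
  B0: in=∅ out={q,s,x}
  B1: in={q,s,x} out={q,x}
  B2: in={q,s,x} out={q,s,x}
  B3: in={q,x} out={q}
  B4: in={s} out=∅
  B5: in={q} out=∅
  B6: in=∅ out={q,x}
  B7: in={q,x} out=∅

live-out(B2) = ["q", "s", "x"]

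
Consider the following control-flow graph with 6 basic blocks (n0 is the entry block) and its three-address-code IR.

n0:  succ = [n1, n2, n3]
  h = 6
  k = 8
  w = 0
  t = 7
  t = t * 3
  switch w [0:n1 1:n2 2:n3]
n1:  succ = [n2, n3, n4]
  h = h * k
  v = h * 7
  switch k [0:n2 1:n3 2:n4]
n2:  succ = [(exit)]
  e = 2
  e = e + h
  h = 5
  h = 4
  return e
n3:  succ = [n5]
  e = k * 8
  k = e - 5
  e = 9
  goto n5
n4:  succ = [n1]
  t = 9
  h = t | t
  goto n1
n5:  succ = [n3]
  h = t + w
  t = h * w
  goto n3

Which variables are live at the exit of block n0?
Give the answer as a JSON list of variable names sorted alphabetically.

Per-block:
  n0 def {h,k,t,w} use ∅
  n1 def {h,v} use {h,k}
  n2 def {e,h} use {h}
  n3 def {e,k} use {k}
  n4 def {h,t} use ∅
  n5 def {h,t} use {t,w}

Liveness:
  n0: in=∅ out={h,k,t,w}
  n1: in={h,k,t,w} out={h,k,t,w}
  n2: in={h} out=∅
  n3: in={k,t,w} out={k,t,w}
  n4: in={k,w} out={h,k,t,w}
  n5: in={k,t,w} out={k,t,w}

live-out(n0) = ["h", "k", "t", "w"]

Answer: ["h", "k", "t", "w"]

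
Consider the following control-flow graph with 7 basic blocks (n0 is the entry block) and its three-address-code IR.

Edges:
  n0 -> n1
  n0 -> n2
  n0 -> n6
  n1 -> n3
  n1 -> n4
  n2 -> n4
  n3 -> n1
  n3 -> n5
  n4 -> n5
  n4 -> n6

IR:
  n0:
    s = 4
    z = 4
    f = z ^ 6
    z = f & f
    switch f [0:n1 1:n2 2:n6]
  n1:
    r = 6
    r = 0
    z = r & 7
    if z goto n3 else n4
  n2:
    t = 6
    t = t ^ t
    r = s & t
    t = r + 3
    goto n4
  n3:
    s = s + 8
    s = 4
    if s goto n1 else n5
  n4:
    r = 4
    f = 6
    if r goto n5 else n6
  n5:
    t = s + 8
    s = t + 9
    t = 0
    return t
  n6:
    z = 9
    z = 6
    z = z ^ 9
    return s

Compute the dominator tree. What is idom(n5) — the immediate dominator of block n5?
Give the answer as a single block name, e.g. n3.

Answer: n0

Analysis:
idom tree: n1←n0 n2←n0 n3←n1 n4←n0 n5←n0 n6←n0
Dom∩ at merges:
  n1: preds {n0,n3}: {n0} ∩ {n0,n1,n3} = {n0}; idom=n0
  n4: preds {n1,n2}: {n0,n1} ∩ {n0,n2} = {n0}; idom=n0
  n5: preds {n3,n4}: {n0,n1,n3} ∩ {n0,n4} = {n0}; idom=n0
  n6: preds {n0,n4}: {n0} ∩ {n0,n4} = {n0}; idom=n0

idom(n5) = n0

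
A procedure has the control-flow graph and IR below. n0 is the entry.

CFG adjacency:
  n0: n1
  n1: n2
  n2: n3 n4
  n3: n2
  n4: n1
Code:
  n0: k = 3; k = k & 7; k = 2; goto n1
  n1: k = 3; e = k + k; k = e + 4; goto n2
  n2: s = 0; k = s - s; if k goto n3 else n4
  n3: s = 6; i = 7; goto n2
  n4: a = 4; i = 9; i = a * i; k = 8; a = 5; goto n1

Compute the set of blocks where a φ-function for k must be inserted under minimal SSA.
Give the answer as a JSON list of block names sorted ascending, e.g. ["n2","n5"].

Answer: ["n1", "n2"]

Working:
idom tree: n1←n0 n2←n1 n3←n2 n4←n2
Join-block Dom:
  n1: preds {n0,n4}: {n0} ∩ {n0,n1,n2,n4} = {n0}; idom=n0
  n2: preds {n1,n3}: {n0,n1} ∩ {n0,n1,n2,n3} = {n0,n1}; idom=n1

Frontier:
  join n1 pred n0: · stop@n0
  join n1 pred n4: n4→n2→n1 stop@n0
  join n2 pred n1: · stop@n1
  join n2 pred n3: n3→n2 stop@n1
  n0: DF=∅
  n1: DF={n1}
  n2: DF={n1,n2}
  n3: DF={n2}
  n4: DF={n1}

φ for k: defs {n0,n1,n2,n4}
  DF⁺ = {n1,n2}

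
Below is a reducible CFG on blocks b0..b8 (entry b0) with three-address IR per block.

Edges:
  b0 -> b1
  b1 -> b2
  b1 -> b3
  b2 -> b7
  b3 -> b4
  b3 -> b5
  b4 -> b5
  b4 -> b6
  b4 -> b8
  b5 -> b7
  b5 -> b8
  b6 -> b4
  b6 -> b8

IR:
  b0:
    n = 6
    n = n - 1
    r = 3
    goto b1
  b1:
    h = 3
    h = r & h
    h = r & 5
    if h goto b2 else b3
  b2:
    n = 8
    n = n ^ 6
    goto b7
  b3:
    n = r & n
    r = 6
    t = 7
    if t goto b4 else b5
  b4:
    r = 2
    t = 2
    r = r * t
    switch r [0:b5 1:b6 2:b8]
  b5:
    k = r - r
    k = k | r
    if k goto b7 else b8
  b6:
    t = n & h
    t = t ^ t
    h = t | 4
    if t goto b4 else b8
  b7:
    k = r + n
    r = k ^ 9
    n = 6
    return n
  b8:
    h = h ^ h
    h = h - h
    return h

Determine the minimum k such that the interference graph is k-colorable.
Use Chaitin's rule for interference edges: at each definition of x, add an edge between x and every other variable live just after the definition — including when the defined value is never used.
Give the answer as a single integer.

Answer: 4

Analysis:
Per-block:
  b0: def={n,r} ue=∅
  b1: def={h} ue={r}
  b2: def={n} ue=∅
  b3: def={n,r,t} ue={n,r}
  b4: def={r,t} ue=∅
  b5: def={k} ue={r}
  b6: def={h,t} ue={h,n}
  b7: def={k,n,r} ue={n,r}
  b8: def={h} ue={h}

Liveness:
  b0: in=∅ out={n,r}
  b1: in={n,r} out={h,n,r}
  b2: in={r} out={n,r}
  b3: in={h,n,r} out={h,n,r}
  b4: in={h,n} out={h,n,r}
  b5: in={h,n,r} out={h,n,r}
  b6: in={h,n} out={h,n}
  b7: in={n,r} out=∅
  b8: in={h} out=∅

Interfere edges:
  h↔{k,n,r,t}
  k↔{h,n,r}
  n↔{h,k,r,t}
  r↔{h,k,n,t}
  t↔{h,n,r}

Registers:
  {h,k,n,r} pairwise interfere (4-clique) ⇒ χ ≥ 4
  4-colouring: c0={h}  c1={n}  c2={r}  c3={k,t}
  χ = 4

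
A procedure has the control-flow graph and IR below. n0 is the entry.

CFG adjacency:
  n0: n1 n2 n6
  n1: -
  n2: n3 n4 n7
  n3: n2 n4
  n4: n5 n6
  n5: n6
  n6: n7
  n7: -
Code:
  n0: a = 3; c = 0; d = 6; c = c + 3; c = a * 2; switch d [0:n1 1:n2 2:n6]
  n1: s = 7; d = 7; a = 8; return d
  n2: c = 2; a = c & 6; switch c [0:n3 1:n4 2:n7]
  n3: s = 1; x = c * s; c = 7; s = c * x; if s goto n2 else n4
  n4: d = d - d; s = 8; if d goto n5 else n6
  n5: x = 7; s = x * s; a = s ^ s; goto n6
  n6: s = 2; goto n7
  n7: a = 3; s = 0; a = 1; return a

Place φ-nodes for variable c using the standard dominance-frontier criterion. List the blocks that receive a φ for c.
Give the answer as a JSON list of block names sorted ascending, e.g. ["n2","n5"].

Answer: ["n2", "n4", "n6", "n7"]

Derivation:
idom tree: n1←n0 n2←n0 n3←n2 n4←n2 n5←n4 n6←n0 n7←n0
Dom∩ at merges:
  n2: preds {n0,n3}: {n0} ∩ {n0,n2,n3} = {n0}; idom=n0
  n4: preds {n2,n3}: {n0,n2} ∩ {n0,n2,n3} = {n0,n2}; idom=n2
  n6: preds {n0,n4,n5}: {n0} ∩ {n0,n2,n4} ∩ {n0,n2,n4,n5} = {n0}; idom=n0
  n7: preds {n2,n6}: {n0,n2} ∩ {n0,n6} = {n0}; idom=n0

Frontier:
  join n2 pred n0: · stop@n0
  join n2 pred n3: n3→n2 stop@n0
  join n4 pred n2: · stop@n2
  join n4 pred n3: n3 stop@n2
  join n6 pred n0: · stop@n0
  join n6 pred n4: n4→n2 stop@n0
  join n6 pred n5: n5→n4→n2 stop@n0
  join n7 pred n2: n2 stop@n0
  join n7 pred n6: n6 stop@n0
  DF(n0)=∅
  DF(n1)=∅
  DF(n2)={n2,n6,n7}
  DF(n3)={n2,n4}
  DF(n4)={n6}
  DF(n5)={n6}
  DF(n6)={n7}
  DF(n7)=∅

φ for c: defs {n0,n2,n3}
  DF⁺ = {n2,n4,n6,n7}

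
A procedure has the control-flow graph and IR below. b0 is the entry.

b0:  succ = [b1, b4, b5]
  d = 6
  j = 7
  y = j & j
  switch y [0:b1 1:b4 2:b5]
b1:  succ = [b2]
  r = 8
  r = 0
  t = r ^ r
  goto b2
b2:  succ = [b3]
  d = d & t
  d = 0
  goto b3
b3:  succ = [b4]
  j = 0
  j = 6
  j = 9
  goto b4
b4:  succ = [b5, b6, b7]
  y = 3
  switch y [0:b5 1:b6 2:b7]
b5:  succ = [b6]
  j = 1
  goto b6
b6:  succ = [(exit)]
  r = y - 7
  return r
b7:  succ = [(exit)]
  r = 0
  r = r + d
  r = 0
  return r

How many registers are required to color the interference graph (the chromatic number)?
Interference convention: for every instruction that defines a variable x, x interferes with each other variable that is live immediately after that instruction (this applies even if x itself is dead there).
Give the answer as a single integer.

Block summaries:
  b0: {d,j,y} / ∅
  b1: {r,t} / ∅
  b2: {d} / {d,t}
  b3: {j} / ∅
  b4: {y} / ∅
  b5: {j} / ∅
  b6: {r} / {y}
  b7: {r} / {d}

Backward fixpoint:
  live b0: ∅→{d,y}
  live b1: {d}→{d,t}
  live b2: {d,t}→{d}
  live b3: {d}→{d}
  live b4: {d}→{d,y}
  live b5: {y}→{y}
  live b6: {y}→∅
  live b7: {d}→∅

Interference:
  d: {j,r,t,y}
  j: {d,y}
  r: {d}
  t: {d}
  y: {d,j}

Colouring:
  lower bound: {d,j,y} mutually conflict ⇒ χ ≥ 3
  assign d→c0 j→c1 r→c1 t→c1 y→c2 — no edge inside a register ⇒ χ ≤ 3
  χ = 3

Answer: 3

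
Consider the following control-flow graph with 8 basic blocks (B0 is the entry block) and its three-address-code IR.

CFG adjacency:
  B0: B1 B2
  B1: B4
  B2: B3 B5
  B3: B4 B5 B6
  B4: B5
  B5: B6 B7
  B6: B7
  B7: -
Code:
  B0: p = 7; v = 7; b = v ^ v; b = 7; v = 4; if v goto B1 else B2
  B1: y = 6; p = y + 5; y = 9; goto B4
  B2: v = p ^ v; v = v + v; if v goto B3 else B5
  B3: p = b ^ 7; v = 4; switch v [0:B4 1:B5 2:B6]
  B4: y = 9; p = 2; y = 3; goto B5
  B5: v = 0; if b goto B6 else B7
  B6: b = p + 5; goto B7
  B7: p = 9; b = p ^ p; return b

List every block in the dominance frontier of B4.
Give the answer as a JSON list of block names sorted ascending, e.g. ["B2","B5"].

Answer: ["B5"]

Analysis:
idom tree: B1←B0 B2←B0 B3←B2 B4←B0 B5←B0 B6←B0 B7←B0
Join-block Dom:
  B4: preds {B1,B3}: {B0,B1} ∩ {B0,B2,B3} = {B0}; idom=B0
  B5: preds {B2,B3,B4}: {B0,B2} ∩ {B0,B2,B3} ∩ {B0,B4} = {B0}; idom=B0
  B6: preds {B3,B5}: {B0,B2,B3} ∩ {B0,B5} = {B0}; idom=B0
  B7: preds {B5,B6}: {B0,B5} ∩ {B0,B6} = {B0}; idom=B0

DF derivation:
  join B4 pred B1: B1 stop@B0
  join B4 pred B3: B3→B2 stop@B0
  join B5 pred B2: B2 stop@B0
  join B5 pred B3: B3→B2 stop@B0
  join B5 pred B4: B4 stop@B0
  join B6 pred B3: B3→B2 stop@B0
  join B6 pred B5: B5 stop@B0
  join B7 pred B5: B5 stop@B0
  join B7 pred B6: B6 stop@B0
  B0 → ∅
  B1 → {B4}
  B2 → {B4,B5,B6}
  B3 → {B4,B5,B6}
  B4 → {B5}
  B5 → {B6,B7}
  B6 → {B7}
  B7 → ∅

DF(B4) = ["B5"]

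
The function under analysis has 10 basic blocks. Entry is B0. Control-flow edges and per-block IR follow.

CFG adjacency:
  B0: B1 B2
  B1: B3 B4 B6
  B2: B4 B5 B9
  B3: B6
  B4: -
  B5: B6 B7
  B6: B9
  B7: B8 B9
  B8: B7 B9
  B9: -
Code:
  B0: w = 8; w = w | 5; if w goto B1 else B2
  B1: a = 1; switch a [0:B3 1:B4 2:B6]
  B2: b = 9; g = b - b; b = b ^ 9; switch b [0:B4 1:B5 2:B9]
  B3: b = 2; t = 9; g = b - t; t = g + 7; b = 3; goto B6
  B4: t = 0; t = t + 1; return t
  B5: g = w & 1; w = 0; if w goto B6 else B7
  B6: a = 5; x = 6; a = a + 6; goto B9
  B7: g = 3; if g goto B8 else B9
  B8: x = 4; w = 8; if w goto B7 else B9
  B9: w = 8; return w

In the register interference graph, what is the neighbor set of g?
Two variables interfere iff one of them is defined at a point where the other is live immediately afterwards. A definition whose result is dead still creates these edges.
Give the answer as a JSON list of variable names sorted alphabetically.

Block summaries:
  B0: {w} / ∅
  B1: {a} / ∅
  B2: {b,g} / ∅
  B3: {b,g,t} / ∅
  B4: {t} / ∅
  B5: {g,w} / {w}
  B6: {a,x} / ∅
  B7: {g} / ∅
  B8: {w,x} / ∅
  B9: {w} / ∅

Liveness:
  B0: in=∅ out={w}
  B1: in=∅ out=∅
  B2: in={w} out={w}
  B3: in=∅ out=∅
  B4: in=∅ out=∅
  B5: in={w} out=∅
  B6: in=∅ out=∅
  B7: in=∅ out=∅
  B8: in=∅ out=∅
  B9: in=∅ out=∅

Conflict graph:
  a↔{x}
  b↔{g,t,w}
  g↔{b,w}
  t↔{b}
  w↔{b,g}
  x↔{a}

N(g) = ["b", "w"]

Answer: ["b", "w"]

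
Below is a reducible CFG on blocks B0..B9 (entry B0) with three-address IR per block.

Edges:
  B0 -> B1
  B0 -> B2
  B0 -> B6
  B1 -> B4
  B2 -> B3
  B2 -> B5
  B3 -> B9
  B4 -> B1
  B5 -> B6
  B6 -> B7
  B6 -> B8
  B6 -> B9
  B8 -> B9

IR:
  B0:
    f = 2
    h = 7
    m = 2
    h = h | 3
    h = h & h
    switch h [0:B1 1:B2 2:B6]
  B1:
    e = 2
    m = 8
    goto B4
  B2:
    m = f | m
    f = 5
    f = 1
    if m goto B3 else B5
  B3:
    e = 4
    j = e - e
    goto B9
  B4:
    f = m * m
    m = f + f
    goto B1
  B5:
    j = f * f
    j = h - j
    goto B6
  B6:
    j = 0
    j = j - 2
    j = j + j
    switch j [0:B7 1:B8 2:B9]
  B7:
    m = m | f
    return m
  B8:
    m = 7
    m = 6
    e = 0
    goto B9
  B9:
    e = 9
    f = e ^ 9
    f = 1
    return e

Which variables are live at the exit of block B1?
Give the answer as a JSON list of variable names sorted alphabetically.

def/use:
  B0: {f,h,m} / ∅
  B1: {e,m} / ∅
  B2: {f,m} / {f,m}
  B3: {e,j} / ∅
  B4: {f,m} / {m}
  B5: {j} / {f,h}
  B6: {j} / ∅
  B7: {m} / {f,m}
  B8: {e,m} / ∅
  B9: {e,f} / ∅

Backward fixpoint:
  live B0: ∅→{f,h,m}
  live B1: ∅→{m}
  live B2: {f,h,m}→{f,h,m}
  live B3: ∅→∅
  live B4: {m}→∅
  live B5: {f,h,m}→{f,m}
  live B6: {f,m}→{f,m}
  live B7: {f,m}→∅
  live B8: ∅→∅
  live B9: ∅→∅

live-out(B1) = ["m"]

Answer: ["m"]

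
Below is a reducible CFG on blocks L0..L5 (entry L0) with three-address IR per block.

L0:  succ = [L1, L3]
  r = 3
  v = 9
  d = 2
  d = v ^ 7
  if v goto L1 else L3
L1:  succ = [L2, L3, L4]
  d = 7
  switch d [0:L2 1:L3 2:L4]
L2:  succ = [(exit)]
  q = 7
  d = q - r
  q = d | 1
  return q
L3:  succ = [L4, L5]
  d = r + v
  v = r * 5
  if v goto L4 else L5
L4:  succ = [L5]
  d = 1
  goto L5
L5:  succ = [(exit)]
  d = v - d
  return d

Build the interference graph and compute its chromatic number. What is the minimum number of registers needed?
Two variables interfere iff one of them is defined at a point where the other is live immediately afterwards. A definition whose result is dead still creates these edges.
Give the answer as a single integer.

Block summaries:
  L0 def {d,r,v} use ∅
  L1 def {d} use ∅
  L2 def {d,q} use {r}
  L3 def {d,v} use {r,v}
  L4 def {d} use ∅
  L5 def {d} use {d,v}

Liveness:
  L0: in=∅ out={r,v}
  L1: in={r,v} out={r,v}
  L2: in={r} out=∅
  L3: in={r,v} out={d,v}
  L4: in={v} out={d,v}
  L5: in={d,v} out=∅

Conflict graph:
  d — {r,v}
  q — {r}
  r — {d,q,v}
  v — {d,r}

Registers:
  {d,r,v} pairwise interfere (3-clique) ⇒ χ ≥ 3
  assign d→r1 q→r1 r→r0 v→r2 — no edge inside a register ⇒ χ ≤ 3
  χ = 3

Answer: 3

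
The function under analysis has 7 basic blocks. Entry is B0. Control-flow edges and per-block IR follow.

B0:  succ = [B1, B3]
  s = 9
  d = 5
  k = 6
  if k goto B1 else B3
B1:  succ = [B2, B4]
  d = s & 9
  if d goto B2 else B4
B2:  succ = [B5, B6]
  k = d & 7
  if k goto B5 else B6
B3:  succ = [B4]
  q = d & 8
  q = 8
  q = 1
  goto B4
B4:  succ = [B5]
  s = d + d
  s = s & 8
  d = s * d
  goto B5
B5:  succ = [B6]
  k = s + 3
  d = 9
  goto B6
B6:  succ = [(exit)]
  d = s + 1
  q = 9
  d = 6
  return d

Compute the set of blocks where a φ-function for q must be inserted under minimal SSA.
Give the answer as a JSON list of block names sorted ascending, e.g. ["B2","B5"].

idom tree: B1←B0 B2←B1 B3←B0 B4←B0 B5←B0 B6←B0
Dom∩ at merges:
  B4: preds {B1,B3}: {B0,B1} ∩ {B0,B3} = {B0}; idom=B0
  B5: preds {B2,B4}: {B0,B1,B2} ∩ {B0,B4} = {B0}; idom=B0
  B6: preds {B2,B5}: {B0,B1,B2} ∩ {B0,B5} = {B0}; idom=B0

DF derivation:
  B4←B1: walk B1 to B0
  B4←B3: walk B3 to B0
  B5←B2: walk B2→B1 to B0
  B5←B4: walk B4 to B0
  B6←B2: walk B2→B1 to B0
  B6←B5: walk B5 to B0
  B0 → ∅
  B1 → {B4,B5,B6}
  B2 → {B5,B6}
  B3 → {B4}
  B4 → {B5}
  B5 → {B6}
  B6 → ∅

φ for q: defs {B3,B6}
  DF⁺ = {B4,B5,B6}

Answer: ["B4", "B5", "B6"]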